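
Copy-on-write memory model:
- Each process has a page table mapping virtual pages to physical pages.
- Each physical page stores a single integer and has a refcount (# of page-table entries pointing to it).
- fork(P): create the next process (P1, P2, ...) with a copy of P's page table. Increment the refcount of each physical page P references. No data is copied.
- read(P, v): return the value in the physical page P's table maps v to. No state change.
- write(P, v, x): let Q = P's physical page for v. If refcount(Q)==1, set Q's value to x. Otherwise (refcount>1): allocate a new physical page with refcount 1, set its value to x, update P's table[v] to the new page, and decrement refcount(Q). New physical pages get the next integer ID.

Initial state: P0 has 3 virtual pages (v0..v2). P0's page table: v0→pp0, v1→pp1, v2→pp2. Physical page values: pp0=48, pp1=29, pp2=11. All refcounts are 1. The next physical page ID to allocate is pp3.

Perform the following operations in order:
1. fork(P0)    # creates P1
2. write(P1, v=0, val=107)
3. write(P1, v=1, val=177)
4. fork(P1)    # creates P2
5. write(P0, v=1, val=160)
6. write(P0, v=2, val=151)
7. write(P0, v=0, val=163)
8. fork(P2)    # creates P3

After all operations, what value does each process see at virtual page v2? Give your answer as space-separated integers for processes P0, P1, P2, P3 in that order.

Op 1: fork(P0) -> P1. 3 ppages; refcounts: pp0:2 pp1:2 pp2:2
Op 2: write(P1, v0, 107). refcount(pp0)=2>1 -> COPY to pp3. 4 ppages; refcounts: pp0:1 pp1:2 pp2:2 pp3:1
Op 3: write(P1, v1, 177). refcount(pp1)=2>1 -> COPY to pp4. 5 ppages; refcounts: pp0:1 pp1:1 pp2:2 pp3:1 pp4:1
Op 4: fork(P1) -> P2. 5 ppages; refcounts: pp0:1 pp1:1 pp2:3 pp3:2 pp4:2
Op 5: write(P0, v1, 160). refcount(pp1)=1 -> write in place. 5 ppages; refcounts: pp0:1 pp1:1 pp2:3 pp3:2 pp4:2
Op 6: write(P0, v2, 151). refcount(pp2)=3>1 -> COPY to pp5. 6 ppages; refcounts: pp0:1 pp1:1 pp2:2 pp3:2 pp4:2 pp5:1
Op 7: write(P0, v0, 163). refcount(pp0)=1 -> write in place. 6 ppages; refcounts: pp0:1 pp1:1 pp2:2 pp3:2 pp4:2 pp5:1
Op 8: fork(P2) -> P3. 6 ppages; refcounts: pp0:1 pp1:1 pp2:3 pp3:3 pp4:3 pp5:1
P0: v2 -> pp5 = 151
P1: v2 -> pp2 = 11
P2: v2 -> pp2 = 11
P3: v2 -> pp2 = 11

Answer: 151 11 11 11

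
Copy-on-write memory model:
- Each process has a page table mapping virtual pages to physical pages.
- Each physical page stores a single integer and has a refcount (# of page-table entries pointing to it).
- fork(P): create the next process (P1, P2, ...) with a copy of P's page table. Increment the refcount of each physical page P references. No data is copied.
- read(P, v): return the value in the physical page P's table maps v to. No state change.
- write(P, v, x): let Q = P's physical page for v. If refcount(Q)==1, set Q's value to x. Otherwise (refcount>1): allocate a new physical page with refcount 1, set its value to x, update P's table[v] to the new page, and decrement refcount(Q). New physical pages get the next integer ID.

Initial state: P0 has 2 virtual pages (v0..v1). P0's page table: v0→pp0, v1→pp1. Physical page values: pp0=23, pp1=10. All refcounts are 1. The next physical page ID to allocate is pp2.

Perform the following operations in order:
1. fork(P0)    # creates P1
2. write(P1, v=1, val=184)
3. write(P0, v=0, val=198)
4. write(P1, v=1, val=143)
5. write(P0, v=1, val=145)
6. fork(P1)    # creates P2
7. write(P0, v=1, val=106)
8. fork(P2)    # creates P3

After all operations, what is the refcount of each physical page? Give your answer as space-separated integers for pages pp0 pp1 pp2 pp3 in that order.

Answer: 3 1 3 1

Derivation:
Op 1: fork(P0) -> P1. 2 ppages; refcounts: pp0:2 pp1:2
Op 2: write(P1, v1, 184). refcount(pp1)=2>1 -> COPY to pp2. 3 ppages; refcounts: pp0:2 pp1:1 pp2:1
Op 3: write(P0, v0, 198). refcount(pp0)=2>1 -> COPY to pp3. 4 ppages; refcounts: pp0:1 pp1:1 pp2:1 pp3:1
Op 4: write(P1, v1, 143). refcount(pp2)=1 -> write in place. 4 ppages; refcounts: pp0:1 pp1:1 pp2:1 pp3:1
Op 5: write(P0, v1, 145). refcount(pp1)=1 -> write in place. 4 ppages; refcounts: pp0:1 pp1:1 pp2:1 pp3:1
Op 6: fork(P1) -> P2. 4 ppages; refcounts: pp0:2 pp1:1 pp2:2 pp3:1
Op 7: write(P0, v1, 106). refcount(pp1)=1 -> write in place. 4 ppages; refcounts: pp0:2 pp1:1 pp2:2 pp3:1
Op 8: fork(P2) -> P3. 4 ppages; refcounts: pp0:3 pp1:1 pp2:3 pp3:1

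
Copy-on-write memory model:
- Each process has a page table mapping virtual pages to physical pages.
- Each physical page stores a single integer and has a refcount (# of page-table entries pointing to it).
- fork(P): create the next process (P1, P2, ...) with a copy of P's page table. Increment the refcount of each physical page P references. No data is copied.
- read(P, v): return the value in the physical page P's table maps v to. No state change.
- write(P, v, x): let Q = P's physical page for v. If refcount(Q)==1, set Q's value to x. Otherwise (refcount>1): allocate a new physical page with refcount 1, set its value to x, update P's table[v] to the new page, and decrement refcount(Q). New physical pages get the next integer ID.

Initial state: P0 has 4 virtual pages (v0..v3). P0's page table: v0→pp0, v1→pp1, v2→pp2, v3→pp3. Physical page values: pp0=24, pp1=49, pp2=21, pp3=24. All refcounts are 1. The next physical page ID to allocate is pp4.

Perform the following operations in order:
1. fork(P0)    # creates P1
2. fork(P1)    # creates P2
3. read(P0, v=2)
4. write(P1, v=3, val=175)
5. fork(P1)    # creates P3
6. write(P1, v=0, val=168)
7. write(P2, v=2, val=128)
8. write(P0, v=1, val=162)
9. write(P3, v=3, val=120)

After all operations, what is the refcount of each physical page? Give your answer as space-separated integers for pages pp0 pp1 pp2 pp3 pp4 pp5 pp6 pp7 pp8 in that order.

Answer: 3 3 3 2 1 1 1 1 1

Derivation:
Op 1: fork(P0) -> P1. 4 ppages; refcounts: pp0:2 pp1:2 pp2:2 pp3:2
Op 2: fork(P1) -> P2. 4 ppages; refcounts: pp0:3 pp1:3 pp2:3 pp3:3
Op 3: read(P0, v2) -> 21. No state change.
Op 4: write(P1, v3, 175). refcount(pp3)=3>1 -> COPY to pp4. 5 ppages; refcounts: pp0:3 pp1:3 pp2:3 pp3:2 pp4:1
Op 5: fork(P1) -> P3. 5 ppages; refcounts: pp0:4 pp1:4 pp2:4 pp3:2 pp4:2
Op 6: write(P1, v0, 168). refcount(pp0)=4>1 -> COPY to pp5. 6 ppages; refcounts: pp0:3 pp1:4 pp2:4 pp3:2 pp4:2 pp5:1
Op 7: write(P2, v2, 128). refcount(pp2)=4>1 -> COPY to pp6. 7 ppages; refcounts: pp0:3 pp1:4 pp2:3 pp3:2 pp4:2 pp5:1 pp6:1
Op 8: write(P0, v1, 162). refcount(pp1)=4>1 -> COPY to pp7. 8 ppages; refcounts: pp0:3 pp1:3 pp2:3 pp3:2 pp4:2 pp5:1 pp6:1 pp7:1
Op 9: write(P3, v3, 120). refcount(pp4)=2>1 -> COPY to pp8. 9 ppages; refcounts: pp0:3 pp1:3 pp2:3 pp3:2 pp4:1 pp5:1 pp6:1 pp7:1 pp8:1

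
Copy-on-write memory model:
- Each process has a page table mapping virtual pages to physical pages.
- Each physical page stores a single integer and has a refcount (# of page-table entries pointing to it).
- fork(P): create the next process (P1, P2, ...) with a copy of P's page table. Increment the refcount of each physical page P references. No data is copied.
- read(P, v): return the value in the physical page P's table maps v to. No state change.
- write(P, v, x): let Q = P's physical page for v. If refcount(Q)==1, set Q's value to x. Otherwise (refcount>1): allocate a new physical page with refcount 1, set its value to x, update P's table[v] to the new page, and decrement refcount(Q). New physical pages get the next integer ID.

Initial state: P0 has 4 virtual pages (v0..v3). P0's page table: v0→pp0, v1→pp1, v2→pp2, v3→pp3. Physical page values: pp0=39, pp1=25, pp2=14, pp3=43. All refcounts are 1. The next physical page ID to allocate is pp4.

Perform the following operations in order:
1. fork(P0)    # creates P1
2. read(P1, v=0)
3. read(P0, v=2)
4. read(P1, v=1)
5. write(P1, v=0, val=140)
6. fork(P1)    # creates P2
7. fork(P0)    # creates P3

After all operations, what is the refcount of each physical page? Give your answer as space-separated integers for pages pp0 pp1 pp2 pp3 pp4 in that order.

Op 1: fork(P0) -> P1. 4 ppages; refcounts: pp0:2 pp1:2 pp2:2 pp3:2
Op 2: read(P1, v0) -> 39. No state change.
Op 3: read(P0, v2) -> 14. No state change.
Op 4: read(P1, v1) -> 25. No state change.
Op 5: write(P1, v0, 140). refcount(pp0)=2>1 -> COPY to pp4. 5 ppages; refcounts: pp0:1 pp1:2 pp2:2 pp3:2 pp4:1
Op 6: fork(P1) -> P2. 5 ppages; refcounts: pp0:1 pp1:3 pp2:3 pp3:3 pp4:2
Op 7: fork(P0) -> P3. 5 ppages; refcounts: pp0:2 pp1:4 pp2:4 pp3:4 pp4:2

Answer: 2 4 4 4 2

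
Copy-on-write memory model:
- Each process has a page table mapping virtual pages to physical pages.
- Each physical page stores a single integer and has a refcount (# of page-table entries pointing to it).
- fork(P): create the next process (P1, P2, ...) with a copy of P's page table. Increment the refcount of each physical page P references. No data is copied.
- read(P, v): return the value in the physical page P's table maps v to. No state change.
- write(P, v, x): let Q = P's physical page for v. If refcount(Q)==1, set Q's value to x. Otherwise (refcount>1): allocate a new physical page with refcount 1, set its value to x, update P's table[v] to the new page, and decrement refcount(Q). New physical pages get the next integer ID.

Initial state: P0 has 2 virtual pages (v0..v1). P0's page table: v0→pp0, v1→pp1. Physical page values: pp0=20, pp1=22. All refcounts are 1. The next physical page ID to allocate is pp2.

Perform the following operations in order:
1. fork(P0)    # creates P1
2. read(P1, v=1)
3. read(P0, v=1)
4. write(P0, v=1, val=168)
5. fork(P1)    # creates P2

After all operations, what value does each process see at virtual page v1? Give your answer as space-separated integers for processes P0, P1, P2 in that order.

Answer: 168 22 22

Derivation:
Op 1: fork(P0) -> P1. 2 ppages; refcounts: pp0:2 pp1:2
Op 2: read(P1, v1) -> 22. No state change.
Op 3: read(P0, v1) -> 22. No state change.
Op 4: write(P0, v1, 168). refcount(pp1)=2>1 -> COPY to pp2. 3 ppages; refcounts: pp0:2 pp1:1 pp2:1
Op 5: fork(P1) -> P2. 3 ppages; refcounts: pp0:3 pp1:2 pp2:1
P0: v1 -> pp2 = 168
P1: v1 -> pp1 = 22
P2: v1 -> pp1 = 22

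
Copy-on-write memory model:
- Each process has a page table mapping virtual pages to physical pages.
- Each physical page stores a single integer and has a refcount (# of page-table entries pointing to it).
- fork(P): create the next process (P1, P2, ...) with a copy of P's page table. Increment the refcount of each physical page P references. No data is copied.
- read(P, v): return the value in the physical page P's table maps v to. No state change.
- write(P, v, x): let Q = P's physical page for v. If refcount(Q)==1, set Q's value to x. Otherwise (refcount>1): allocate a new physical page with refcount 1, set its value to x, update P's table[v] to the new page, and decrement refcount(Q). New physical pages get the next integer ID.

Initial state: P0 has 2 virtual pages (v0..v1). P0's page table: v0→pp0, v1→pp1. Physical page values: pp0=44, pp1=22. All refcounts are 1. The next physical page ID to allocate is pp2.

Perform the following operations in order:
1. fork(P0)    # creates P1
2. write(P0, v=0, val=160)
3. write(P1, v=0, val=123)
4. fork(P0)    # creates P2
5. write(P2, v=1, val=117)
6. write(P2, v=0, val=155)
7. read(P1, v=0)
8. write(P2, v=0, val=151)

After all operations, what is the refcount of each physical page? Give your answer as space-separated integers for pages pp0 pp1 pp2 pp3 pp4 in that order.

Answer: 1 2 1 1 1

Derivation:
Op 1: fork(P0) -> P1. 2 ppages; refcounts: pp0:2 pp1:2
Op 2: write(P0, v0, 160). refcount(pp0)=2>1 -> COPY to pp2. 3 ppages; refcounts: pp0:1 pp1:2 pp2:1
Op 3: write(P1, v0, 123). refcount(pp0)=1 -> write in place. 3 ppages; refcounts: pp0:1 pp1:2 pp2:1
Op 4: fork(P0) -> P2. 3 ppages; refcounts: pp0:1 pp1:3 pp2:2
Op 5: write(P2, v1, 117). refcount(pp1)=3>1 -> COPY to pp3. 4 ppages; refcounts: pp0:1 pp1:2 pp2:2 pp3:1
Op 6: write(P2, v0, 155). refcount(pp2)=2>1 -> COPY to pp4. 5 ppages; refcounts: pp0:1 pp1:2 pp2:1 pp3:1 pp4:1
Op 7: read(P1, v0) -> 123. No state change.
Op 8: write(P2, v0, 151). refcount(pp4)=1 -> write in place. 5 ppages; refcounts: pp0:1 pp1:2 pp2:1 pp3:1 pp4:1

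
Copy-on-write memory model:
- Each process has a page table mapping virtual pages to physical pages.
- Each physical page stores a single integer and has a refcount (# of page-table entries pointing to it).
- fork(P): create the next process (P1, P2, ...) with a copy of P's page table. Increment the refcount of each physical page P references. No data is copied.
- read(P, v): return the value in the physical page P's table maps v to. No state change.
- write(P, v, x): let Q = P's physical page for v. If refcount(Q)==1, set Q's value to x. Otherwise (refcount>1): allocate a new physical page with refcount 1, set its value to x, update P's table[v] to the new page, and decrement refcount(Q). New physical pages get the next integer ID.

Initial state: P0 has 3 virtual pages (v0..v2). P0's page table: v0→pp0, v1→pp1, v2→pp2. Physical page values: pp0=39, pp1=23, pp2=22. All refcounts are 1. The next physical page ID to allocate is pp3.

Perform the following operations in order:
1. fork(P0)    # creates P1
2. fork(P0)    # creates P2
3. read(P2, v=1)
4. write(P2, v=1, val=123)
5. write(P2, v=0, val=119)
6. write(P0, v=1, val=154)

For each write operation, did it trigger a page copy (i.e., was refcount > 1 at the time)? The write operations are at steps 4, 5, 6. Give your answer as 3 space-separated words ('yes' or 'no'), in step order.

Op 1: fork(P0) -> P1. 3 ppages; refcounts: pp0:2 pp1:2 pp2:2
Op 2: fork(P0) -> P2. 3 ppages; refcounts: pp0:3 pp1:3 pp2:3
Op 3: read(P2, v1) -> 23. No state change.
Op 4: write(P2, v1, 123). refcount(pp1)=3>1 -> COPY to pp3. 4 ppages; refcounts: pp0:3 pp1:2 pp2:3 pp3:1
Op 5: write(P2, v0, 119). refcount(pp0)=3>1 -> COPY to pp4. 5 ppages; refcounts: pp0:2 pp1:2 pp2:3 pp3:1 pp4:1
Op 6: write(P0, v1, 154). refcount(pp1)=2>1 -> COPY to pp5. 6 ppages; refcounts: pp0:2 pp1:1 pp2:3 pp3:1 pp4:1 pp5:1

yes yes yes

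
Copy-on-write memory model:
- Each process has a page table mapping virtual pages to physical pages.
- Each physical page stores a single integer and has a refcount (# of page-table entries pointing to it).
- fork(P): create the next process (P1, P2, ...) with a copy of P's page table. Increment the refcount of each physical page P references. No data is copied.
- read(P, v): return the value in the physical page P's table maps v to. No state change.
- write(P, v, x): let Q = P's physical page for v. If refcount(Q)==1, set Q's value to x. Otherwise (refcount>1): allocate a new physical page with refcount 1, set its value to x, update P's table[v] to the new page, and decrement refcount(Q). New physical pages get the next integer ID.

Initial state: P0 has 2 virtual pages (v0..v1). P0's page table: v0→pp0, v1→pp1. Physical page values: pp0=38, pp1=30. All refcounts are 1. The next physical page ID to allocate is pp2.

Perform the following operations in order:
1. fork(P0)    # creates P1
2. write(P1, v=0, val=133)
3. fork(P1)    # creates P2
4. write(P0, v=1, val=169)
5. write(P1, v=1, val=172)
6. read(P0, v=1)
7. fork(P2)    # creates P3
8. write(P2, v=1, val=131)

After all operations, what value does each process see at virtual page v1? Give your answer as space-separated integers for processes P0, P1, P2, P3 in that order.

Op 1: fork(P0) -> P1. 2 ppages; refcounts: pp0:2 pp1:2
Op 2: write(P1, v0, 133). refcount(pp0)=2>1 -> COPY to pp2. 3 ppages; refcounts: pp0:1 pp1:2 pp2:1
Op 3: fork(P1) -> P2. 3 ppages; refcounts: pp0:1 pp1:3 pp2:2
Op 4: write(P0, v1, 169). refcount(pp1)=3>1 -> COPY to pp3. 4 ppages; refcounts: pp0:1 pp1:2 pp2:2 pp3:1
Op 5: write(P1, v1, 172). refcount(pp1)=2>1 -> COPY to pp4. 5 ppages; refcounts: pp0:1 pp1:1 pp2:2 pp3:1 pp4:1
Op 6: read(P0, v1) -> 169. No state change.
Op 7: fork(P2) -> P3. 5 ppages; refcounts: pp0:1 pp1:2 pp2:3 pp3:1 pp4:1
Op 8: write(P2, v1, 131). refcount(pp1)=2>1 -> COPY to pp5. 6 ppages; refcounts: pp0:1 pp1:1 pp2:3 pp3:1 pp4:1 pp5:1
P0: v1 -> pp3 = 169
P1: v1 -> pp4 = 172
P2: v1 -> pp5 = 131
P3: v1 -> pp1 = 30

Answer: 169 172 131 30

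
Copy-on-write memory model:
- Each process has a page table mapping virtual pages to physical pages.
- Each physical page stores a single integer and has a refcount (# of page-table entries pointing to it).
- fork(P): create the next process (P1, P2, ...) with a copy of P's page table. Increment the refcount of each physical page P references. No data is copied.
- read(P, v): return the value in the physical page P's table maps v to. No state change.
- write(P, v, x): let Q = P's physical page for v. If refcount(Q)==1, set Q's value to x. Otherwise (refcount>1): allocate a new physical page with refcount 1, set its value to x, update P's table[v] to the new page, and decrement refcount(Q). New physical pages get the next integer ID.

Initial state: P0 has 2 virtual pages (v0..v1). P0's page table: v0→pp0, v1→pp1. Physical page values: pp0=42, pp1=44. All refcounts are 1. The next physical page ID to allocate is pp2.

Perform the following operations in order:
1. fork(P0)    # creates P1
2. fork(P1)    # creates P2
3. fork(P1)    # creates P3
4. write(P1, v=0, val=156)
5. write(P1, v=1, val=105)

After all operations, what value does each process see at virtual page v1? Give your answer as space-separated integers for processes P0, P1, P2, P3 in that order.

Op 1: fork(P0) -> P1. 2 ppages; refcounts: pp0:2 pp1:2
Op 2: fork(P1) -> P2. 2 ppages; refcounts: pp0:3 pp1:3
Op 3: fork(P1) -> P3. 2 ppages; refcounts: pp0:4 pp1:4
Op 4: write(P1, v0, 156). refcount(pp0)=4>1 -> COPY to pp2. 3 ppages; refcounts: pp0:3 pp1:4 pp2:1
Op 5: write(P1, v1, 105). refcount(pp1)=4>1 -> COPY to pp3. 4 ppages; refcounts: pp0:3 pp1:3 pp2:1 pp3:1
P0: v1 -> pp1 = 44
P1: v1 -> pp3 = 105
P2: v1 -> pp1 = 44
P3: v1 -> pp1 = 44

Answer: 44 105 44 44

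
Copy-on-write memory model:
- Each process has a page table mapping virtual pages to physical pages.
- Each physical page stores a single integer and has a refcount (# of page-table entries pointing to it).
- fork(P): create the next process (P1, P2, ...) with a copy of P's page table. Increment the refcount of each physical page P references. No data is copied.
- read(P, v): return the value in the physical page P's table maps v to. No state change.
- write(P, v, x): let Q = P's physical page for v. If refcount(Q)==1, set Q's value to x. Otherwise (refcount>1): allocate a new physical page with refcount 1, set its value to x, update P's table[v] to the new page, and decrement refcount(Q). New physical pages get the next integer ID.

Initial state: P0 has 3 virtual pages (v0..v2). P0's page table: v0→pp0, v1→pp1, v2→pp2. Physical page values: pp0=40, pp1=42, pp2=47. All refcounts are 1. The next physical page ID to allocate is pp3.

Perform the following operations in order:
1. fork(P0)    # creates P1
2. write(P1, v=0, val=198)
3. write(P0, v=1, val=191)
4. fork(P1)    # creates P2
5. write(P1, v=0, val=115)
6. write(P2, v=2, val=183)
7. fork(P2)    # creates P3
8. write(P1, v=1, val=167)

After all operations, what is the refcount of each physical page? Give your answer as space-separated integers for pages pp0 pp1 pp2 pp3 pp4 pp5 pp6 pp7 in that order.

Op 1: fork(P0) -> P1. 3 ppages; refcounts: pp0:2 pp1:2 pp2:2
Op 2: write(P1, v0, 198). refcount(pp0)=2>1 -> COPY to pp3. 4 ppages; refcounts: pp0:1 pp1:2 pp2:2 pp3:1
Op 3: write(P0, v1, 191). refcount(pp1)=2>1 -> COPY to pp4. 5 ppages; refcounts: pp0:1 pp1:1 pp2:2 pp3:1 pp4:1
Op 4: fork(P1) -> P2. 5 ppages; refcounts: pp0:1 pp1:2 pp2:3 pp3:2 pp4:1
Op 5: write(P1, v0, 115). refcount(pp3)=2>1 -> COPY to pp5. 6 ppages; refcounts: pp0:1 pp1:2 pp2:3 pp3:1 pp4:1 pp5:1
Op 6: write(P2, v2, 183). refcount(pp2)=3>1 -> COPY to pp6. 7 ppages; refcounts: pp0:1 pp1:2 pp2:2 pp3:1 pp4:1 pp5:1 pp6:1
Op 7: fork(P2) -> P3. 7 ppages; refcounts: pp0:1 pp1:3 pp2:2 pp3:2 pp4:1 pp5:1 pp6:2
Op 8: write(P1, v1, 167). refcount(pp1)=3>1 -> COPY to pp7. 8 ppages; refcounts: pp0:1 pp1:2 pp2:2 pp3:2 pp4:1 pp5:1 pp6:2 pp7:1

Answer: 1 2 2 2 1 1 2 1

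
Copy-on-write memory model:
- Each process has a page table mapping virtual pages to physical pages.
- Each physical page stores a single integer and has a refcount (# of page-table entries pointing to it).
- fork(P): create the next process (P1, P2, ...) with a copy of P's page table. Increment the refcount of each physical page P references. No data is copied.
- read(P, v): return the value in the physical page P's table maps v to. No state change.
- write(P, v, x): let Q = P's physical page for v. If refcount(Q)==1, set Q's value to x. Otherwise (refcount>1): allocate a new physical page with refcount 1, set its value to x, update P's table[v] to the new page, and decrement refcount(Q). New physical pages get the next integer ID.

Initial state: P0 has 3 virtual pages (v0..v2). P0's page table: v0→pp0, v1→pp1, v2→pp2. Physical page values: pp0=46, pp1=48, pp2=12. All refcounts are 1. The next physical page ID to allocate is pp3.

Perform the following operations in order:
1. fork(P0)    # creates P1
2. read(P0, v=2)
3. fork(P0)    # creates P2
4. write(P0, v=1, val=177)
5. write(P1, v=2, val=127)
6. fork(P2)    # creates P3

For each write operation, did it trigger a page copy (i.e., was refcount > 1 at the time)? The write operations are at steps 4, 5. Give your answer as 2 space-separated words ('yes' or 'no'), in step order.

Op 1: fork(P0) -> P1. 3 ppages; refcounts: pp0:2 pp1:2 pp2:2
Op 2: read(P0, v2) -> 12. No state change.
Op 3: fork(P0) -> P2. 3 ppages; refcounts: pp0:3 pp1:3 pp2:3
Op 4: write(P0, v1, 177). refcount(pp1)=3>1 -> COPY to pp3. 4 ppages; refcounts: pp0:3 pp1:2 pp2:3 pp3:1
Op 5: write(P1, v2, 127). refcount(pp2)=3>1 -> COPY to pp4. 5 ppages; refcounts: pp0:3 pp1:2 pp2:2 pp3:1 pp4:1
Op 6: fork(P2) -> P3. 5 ppages; refcounts: pp0:4 pp1:3 pp2:3 pp3:1 pp4:1

yes yes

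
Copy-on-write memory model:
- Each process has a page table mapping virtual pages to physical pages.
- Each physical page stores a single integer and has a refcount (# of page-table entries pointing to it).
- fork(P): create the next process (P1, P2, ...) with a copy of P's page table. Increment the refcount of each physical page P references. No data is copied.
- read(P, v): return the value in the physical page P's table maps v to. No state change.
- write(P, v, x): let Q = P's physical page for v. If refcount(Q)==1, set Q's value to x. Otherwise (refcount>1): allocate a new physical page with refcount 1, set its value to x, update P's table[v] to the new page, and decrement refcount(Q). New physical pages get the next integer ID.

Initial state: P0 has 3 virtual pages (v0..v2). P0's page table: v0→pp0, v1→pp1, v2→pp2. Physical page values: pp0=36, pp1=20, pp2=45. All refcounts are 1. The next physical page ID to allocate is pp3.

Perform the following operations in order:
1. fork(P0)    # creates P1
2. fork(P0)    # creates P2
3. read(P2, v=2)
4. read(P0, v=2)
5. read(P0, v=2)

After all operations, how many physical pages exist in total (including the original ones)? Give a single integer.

Answer: 3

Derivation:
Op 1: fork(P0) -> P1. 3 ppages; refcounts: pp0:2 pp1:2 pp2:2
Op 2: fork(P0) -> P2. 3 ppages; refcounts: pp0:3 pp1:3 pp2:3
Op 3: read(P2, v2) -> 45. No state change.
Op 4: read(P0, v2) -> 45. No state change.
Op 5: read(P0, v2) -> 45. No state change.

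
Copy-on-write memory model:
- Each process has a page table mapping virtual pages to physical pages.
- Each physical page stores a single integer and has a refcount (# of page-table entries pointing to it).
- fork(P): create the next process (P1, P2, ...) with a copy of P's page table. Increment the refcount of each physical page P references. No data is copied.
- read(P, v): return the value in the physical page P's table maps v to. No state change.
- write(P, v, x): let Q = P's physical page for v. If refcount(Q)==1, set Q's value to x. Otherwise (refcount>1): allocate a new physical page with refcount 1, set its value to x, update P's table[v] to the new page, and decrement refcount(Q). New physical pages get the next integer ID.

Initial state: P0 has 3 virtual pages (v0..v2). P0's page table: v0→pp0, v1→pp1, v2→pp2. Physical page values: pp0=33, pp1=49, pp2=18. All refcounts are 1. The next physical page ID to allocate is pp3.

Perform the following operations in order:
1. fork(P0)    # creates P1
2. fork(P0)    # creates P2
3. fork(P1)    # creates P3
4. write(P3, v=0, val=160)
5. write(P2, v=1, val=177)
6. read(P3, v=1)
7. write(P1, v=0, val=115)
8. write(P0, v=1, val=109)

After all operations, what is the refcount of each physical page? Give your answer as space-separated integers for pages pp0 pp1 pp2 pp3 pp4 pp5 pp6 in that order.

Op 1: fork(P0) -> P1. 3 ppages; refcounts: pp0:2 pp1:2 pp2:2
Op 2: fork(P0) -> P2. 3 ppages; refcounts: pp0:3 pp1:3 pp2:3
Op 3: fork(P1) -> P3. 3 ppages; refcounts: pp0:4 pp1:4 pp2:4
Op 4: write(P3, v0, 160). refcount(pp0)=4>1 -> COPY to pp3. 4 ppages; refcounts: pp0:3 pp1:4 pp2:4 pp3:1
Op 5: write(P2, v1, 177). refcount(pp1)=4>1 -> COPY to pp4. 5 ppages; refcounts: pp0:3 pp1:3 pp2:4 pp3:1 pp4:1
Op 6: read(P3, v1) -> 49. No state change.
Op 7: write(P1, v0, 115). refcount(pp0)=3>1 -> COPY to pp5. 6 ppages; refcounts: pp0:2 pp1:3 pp2:4 pp3:1 pp4:1 pp5:1
Op 8: write(P0, v1, 109). refcount(pp1)=3>1 -> COPY to pp6. 7 ppages; refcounts: pp0:2 pp1:2 pp2:4 pp3:1 pp4:1 pp5:1 pp6:1

Answer: 2 2 4 1 1 1 1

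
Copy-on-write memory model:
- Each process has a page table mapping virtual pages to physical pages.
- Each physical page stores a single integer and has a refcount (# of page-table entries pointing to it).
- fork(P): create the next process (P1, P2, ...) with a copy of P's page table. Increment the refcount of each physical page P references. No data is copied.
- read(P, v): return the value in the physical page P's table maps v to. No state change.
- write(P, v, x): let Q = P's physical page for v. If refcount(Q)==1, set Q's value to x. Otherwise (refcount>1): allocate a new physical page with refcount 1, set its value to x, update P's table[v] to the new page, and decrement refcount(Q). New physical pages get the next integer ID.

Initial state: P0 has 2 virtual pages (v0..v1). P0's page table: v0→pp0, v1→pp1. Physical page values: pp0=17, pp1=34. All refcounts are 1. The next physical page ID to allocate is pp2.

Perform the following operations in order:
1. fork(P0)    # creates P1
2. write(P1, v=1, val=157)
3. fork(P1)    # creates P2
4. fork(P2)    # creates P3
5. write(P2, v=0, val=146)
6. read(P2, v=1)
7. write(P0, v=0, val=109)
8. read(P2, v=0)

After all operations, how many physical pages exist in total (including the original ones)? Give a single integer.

Op 1: fork(P0) -> P1. 2 ppages; refcounts: pp0:2 pp1:2
Op 2: write(P1, v1, 157). refcount(pp1)=2>1 -> COPY to pp2. 3 ppages; refcounts: pp0:2 pp1:1 pp2:1
Op 3: fork(P1) -> P2. 3 ppages; refcounts: pp0:3 pp1:1 pp2:2
Op 4: fork(P2) -> P3. 3 ppages; refcounts: pp0:4 pp1:1 pp2:3
Op 5: write(P2, v0, 146). refcount(pp0)=4>1 -> COPY to pp3. 4 ppages; refcounts: pp0:3 pp1:1 pp2:3 pp3:1
Op 6: read(P2, v1) -> 157. No state change.
Op 7: write(P0, v0, 109). refcount(pp0)=3>1 -> COPY to pp4. 5 ppages; refcounts: pp0:2 pp1:1 pp2:3 pp3:1 pp4:1
Op 8: read(P2, v0) -> 146. No state change.

Answer: 5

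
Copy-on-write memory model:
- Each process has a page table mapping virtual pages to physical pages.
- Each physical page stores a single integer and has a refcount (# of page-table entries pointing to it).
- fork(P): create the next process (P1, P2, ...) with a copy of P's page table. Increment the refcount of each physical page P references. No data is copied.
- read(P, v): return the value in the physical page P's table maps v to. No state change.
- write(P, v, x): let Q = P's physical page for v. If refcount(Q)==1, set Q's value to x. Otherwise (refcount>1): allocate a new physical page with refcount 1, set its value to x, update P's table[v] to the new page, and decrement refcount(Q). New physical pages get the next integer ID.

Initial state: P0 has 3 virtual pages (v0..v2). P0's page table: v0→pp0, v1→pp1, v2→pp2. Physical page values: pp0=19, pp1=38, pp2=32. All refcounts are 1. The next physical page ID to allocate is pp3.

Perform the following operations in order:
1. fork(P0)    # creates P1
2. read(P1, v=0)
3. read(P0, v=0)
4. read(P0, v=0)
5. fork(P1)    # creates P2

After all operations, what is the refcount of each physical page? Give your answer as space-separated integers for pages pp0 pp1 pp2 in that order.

Answer: 3 3 3

Derivation:
Op 1: fork(P0) -> P1. 3 ppages; refcounts: pp0:2 pp1:2 pp2:2
Op 2: read(P1, v0) -> 19. No state change.
Op 3: read(P0, v0) -> 19. No state change.
Op 4: read(P0, v0) -> 19. No state change.
Op 5: fork(P1) -> P2. 3 ppages; refcounts: pp0:3 pp1:3 pp2:3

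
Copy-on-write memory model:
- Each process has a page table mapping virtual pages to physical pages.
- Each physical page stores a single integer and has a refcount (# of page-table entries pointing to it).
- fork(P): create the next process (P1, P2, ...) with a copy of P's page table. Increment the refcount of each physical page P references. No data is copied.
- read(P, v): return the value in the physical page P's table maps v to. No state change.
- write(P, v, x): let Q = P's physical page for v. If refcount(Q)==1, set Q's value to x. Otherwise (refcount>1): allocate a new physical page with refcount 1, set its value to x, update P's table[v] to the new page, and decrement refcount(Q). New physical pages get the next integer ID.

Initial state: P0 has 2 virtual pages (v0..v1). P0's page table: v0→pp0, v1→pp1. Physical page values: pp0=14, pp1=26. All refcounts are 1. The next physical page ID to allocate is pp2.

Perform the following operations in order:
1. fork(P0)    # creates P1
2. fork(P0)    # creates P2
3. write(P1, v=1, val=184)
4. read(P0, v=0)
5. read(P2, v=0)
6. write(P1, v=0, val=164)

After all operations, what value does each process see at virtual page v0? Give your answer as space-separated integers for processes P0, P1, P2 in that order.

Op 1: fork(P0) -> P1. 2 ppages; refcounts: pp0:2 pp1:2
Op 2: fork(P0) -> P2. 2 ppages; refcounts: pp0:3 pp1:3
Op 3: write(P1, v1, 184). refcount(pp1)=3>1 -> COPY to pp2. 3 ppages; refcounts: pp0:3 pp1:2 pp2:1
Op 4: read(P0, v0) -> 14. No state change.
Op 5: read(P2, v0) -> 14. No state change.
Op 6: write(P1, v0, 164). refcount(pp0)=3>1 -> COPY to pp3. 4 ppages; refcounts: pp0:2 pp1:2 pp2:1 pp3:1
P0: v0 -> pp0 = 14
P1: v0 -> pp3 = 164
P2: v0 -> pp0 = 14

Answer: 14 164 14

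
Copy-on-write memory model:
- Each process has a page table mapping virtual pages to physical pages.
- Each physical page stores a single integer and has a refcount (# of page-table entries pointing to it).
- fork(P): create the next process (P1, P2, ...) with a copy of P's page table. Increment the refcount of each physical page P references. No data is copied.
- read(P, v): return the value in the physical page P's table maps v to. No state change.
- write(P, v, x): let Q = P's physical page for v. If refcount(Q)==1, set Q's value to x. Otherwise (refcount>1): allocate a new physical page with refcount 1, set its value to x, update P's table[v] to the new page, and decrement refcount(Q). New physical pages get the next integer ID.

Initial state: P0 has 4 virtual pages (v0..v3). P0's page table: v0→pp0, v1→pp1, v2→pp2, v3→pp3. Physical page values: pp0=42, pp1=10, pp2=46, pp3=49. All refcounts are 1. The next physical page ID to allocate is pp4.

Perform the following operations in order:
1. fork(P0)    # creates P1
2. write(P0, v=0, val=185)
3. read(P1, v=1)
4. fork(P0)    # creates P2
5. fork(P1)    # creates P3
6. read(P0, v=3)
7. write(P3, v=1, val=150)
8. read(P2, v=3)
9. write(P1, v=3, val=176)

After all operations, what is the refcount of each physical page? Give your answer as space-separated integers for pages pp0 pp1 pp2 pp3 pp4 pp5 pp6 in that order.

Op 1: fork(P0) -> P1. 4 ppages; refcounts: pp0:2 pp1:2 pp2:2 pp3:2
Op 2: write(P0, v0, 185). refcount(pp0)=2>1 -> COPY to pp4. 5 ppages; refcounts: pp0:1 pp1:2 pp2:2 pp3:2 pp4:1
Op 3: read(P1, v1) -> 10. No state change.
Op 4: fork(P0) -> P2. 5 ppages; refcounts: pp0:1 pp1:3 pp2:3 pp3:3 pp4:2
Op 5: fork(P1) -> P3. 5 ppages; refcounts: pp0:2 pp1:4 pp2:4 pp3:4 pp4:2
Op 6: read(P0, v3) -> 49. No state change.
Op 7: write(P3, v1, 150). refcount(pp1)=4>1 -> COPY to pp5. 6 ppages; refcounts: pp0:2 pp1:3 pp2:4 pp3:4 pp4:2 pp5:1
Op 8: read(P2, v3) -> 49. No state change.
Op 9: write(P1, v3, 176). refcount(pp3)=4>1 -> COPY to pp6. 7 ppages; refcounts: pp0:2 pp1:3 pp2:4 pp3:3 pp4:2 pp5:1 pp6:1

Answer: 2 3 4 3 2 1 1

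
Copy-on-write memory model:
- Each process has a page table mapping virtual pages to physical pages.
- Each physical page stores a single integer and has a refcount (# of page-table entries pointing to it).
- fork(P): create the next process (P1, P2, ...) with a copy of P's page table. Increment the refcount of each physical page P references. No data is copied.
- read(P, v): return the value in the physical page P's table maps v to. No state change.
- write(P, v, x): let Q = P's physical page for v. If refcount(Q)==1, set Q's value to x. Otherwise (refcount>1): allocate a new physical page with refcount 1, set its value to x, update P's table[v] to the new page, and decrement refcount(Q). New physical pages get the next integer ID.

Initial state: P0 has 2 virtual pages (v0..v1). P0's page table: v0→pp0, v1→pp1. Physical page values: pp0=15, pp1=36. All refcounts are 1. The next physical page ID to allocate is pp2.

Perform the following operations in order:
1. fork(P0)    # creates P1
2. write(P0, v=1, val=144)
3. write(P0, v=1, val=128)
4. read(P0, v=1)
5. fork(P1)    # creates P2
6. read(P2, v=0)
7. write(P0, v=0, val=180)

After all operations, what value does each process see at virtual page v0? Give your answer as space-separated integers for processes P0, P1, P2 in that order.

Answer: 180 15 15

Derivation:
Op 1: fork(P0) -> P1. 2 ppages; refcounts: pp0:2 pp1:2
Op 2: write(P0, v1, 144). refcount(pp1)=2>1 -> COPY to pp2. 3 ppages; refcounts: pp0:2 pp1:1 pp2:1
Op 3: write(P0, v1, 128). refcount(pp2)=1 -> write in place. 3 ppages; refcounts: pp0:2 pp1:1 pp2:1
Op 4: read(P0, v1) -> 128. No state change.
Op 5: fork(P1) -> P2. 3 ppages; refcounts: pp0:3 pp1:2 pp2:1
Op 6: read(P2, v0) -> 15. No state change.
Op 7: write(P0, v0, 180). refcount(pp0)=3>1 -> COPY to pp3. 4 ppages; refcounts: pp0:2 pp1:2 pp2:1 pp3:1
P0: v0 -> pp3 = 180
P1: v0 -> pp0 = 15
P2: v0 -> pp0 = 15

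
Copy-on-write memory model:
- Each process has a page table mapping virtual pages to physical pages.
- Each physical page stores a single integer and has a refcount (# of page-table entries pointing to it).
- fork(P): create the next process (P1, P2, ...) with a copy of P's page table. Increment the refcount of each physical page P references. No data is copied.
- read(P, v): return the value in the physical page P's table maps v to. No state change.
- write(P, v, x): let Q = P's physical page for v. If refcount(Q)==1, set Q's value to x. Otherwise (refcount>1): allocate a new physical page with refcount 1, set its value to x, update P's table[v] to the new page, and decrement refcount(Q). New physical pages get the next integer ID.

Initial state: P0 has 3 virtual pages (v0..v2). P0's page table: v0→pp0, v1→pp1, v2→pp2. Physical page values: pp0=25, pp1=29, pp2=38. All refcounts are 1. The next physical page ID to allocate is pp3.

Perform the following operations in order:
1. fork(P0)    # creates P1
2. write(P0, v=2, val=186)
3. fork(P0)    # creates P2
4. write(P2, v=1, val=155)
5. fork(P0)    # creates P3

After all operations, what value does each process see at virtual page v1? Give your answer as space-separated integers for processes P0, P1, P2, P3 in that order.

Op 1: fork(P0) -> P1. 3 ppages; refcounts: pp0:2 pp1:2 pp2:2
Op 2: write(P0, v2, 186). refcount(pp2)=2>1 -> COPY to pp3. 4 ppages; refcounts: pp0:2 pp1:2 pp2:1 pp3:1
Op 3: fork(P0) -> P2. 4 ppages; refcounts: pp0:3 pp1:3 pp2:1 pp3:2
Op 4: write(P2, v1, 155). refcount(pp1)=3>1 -> COPY to pp4. 5 ppages; refcounts: pp0:3 pp1:2 pp2:1 pp3:2 pp4:1
Op 5: fork(P0) -> P3. 5 ppages; refcounts: pp0:4 pp1:3 pp2:1 pp3:3 pp4:1
P0: v1 -> pp1 = 29
P1: v1 -> pp1 = 29
P2: v1 -> pp4 = 155
P3: v1 -> pp1 = 29

Answer: 29 29 155 29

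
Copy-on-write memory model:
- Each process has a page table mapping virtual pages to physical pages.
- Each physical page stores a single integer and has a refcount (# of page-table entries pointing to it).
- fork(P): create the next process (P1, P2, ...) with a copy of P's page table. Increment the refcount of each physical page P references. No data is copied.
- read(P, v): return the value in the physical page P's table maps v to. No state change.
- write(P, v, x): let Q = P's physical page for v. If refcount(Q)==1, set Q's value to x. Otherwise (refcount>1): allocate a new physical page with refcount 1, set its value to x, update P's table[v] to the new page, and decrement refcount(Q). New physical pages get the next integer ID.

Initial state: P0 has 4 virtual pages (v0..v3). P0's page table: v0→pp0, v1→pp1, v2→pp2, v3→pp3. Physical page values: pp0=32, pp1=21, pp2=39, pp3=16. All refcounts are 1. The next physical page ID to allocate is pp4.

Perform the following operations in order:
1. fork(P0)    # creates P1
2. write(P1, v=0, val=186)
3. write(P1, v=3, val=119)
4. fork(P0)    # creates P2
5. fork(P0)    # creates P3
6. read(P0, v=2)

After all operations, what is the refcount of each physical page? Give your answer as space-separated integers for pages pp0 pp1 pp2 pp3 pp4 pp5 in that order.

Op 1: fork(P0) -> P1. 4 ppages; refcounts: pp0:2 pp1:2 pp2:2 pp3:2
Op 2: write(P1, v0, 186). refcount(pp0)=2>1 -> COPY to pp4. 5 ppages; refcounts: pp0:1 pp1:2 pp2:2 pp3:2 pp4:1
Op 3: write(P1, v3, 119). refcount(pp3)=2>1 -> COPY to pp5. 6 ppages; refcounts: pp0:1 pp1:2 pp2:2 pp3:1 pp4:1 pp5:1
Op 4: fork(P0) -> P2. 6 ppages; refcounts: pp0:2 pp1:3 pp2:3 pp3:2 pp4:1 pp5:1
Op 5: fork(P0) -> P3. 6 ppages; refcounts: pp0:3 pp1:4 pp2:4 pp3:3 pp4:1 pp5:1
Op 6: read(P0, v2) -> 39. No state change.

Answer: 3 4 4 3 1 1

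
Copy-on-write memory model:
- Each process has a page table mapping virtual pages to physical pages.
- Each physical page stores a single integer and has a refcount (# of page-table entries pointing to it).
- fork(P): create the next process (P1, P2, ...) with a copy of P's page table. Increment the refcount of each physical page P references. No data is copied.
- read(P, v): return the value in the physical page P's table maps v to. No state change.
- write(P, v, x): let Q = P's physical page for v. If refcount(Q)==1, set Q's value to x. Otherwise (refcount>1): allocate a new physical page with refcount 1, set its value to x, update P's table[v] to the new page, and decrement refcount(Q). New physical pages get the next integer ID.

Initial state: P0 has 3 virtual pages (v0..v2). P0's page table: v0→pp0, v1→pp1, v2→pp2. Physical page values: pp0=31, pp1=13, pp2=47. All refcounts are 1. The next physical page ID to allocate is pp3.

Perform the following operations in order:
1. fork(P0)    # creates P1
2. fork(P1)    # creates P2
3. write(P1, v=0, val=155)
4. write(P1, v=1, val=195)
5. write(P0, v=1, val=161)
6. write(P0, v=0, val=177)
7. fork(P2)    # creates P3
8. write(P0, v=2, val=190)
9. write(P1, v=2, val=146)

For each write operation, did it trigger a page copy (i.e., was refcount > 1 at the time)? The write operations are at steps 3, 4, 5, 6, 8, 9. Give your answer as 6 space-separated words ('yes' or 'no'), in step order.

Op 1: fork(P0) -> P1. 3 ppages; refcounts: pp0:2 pp1:2 pp2:2
Op 2: fork(P1) -> P2. 3 ppages; refcounts: pp0:3 pp1:3 pp2:3
Op 3: write(P1, v0, 155). refcount(pp0)=3>1 -> COPY to pp3. 4 ppages; refcounts: pp0:2 pp1:3 pp2:3 pp3:1
Op 4: write(P1, v1, 195). refcount(pp1)=3>1 -> COPY to pp4. 5 ppages; refcounts: pp0:2 pp1:2 pp2:3 pp3:1 pp4:1
Op 5: write(P0, v1, 161). refcount(pp1)=2>1 -> COPY to pp5. 6 ppages; refcounts: pp0:2 pp1:1 pp2:3 pp3:1 pp4:1 pp5:1
Op 6: write(P0, v0, 177). refcount(pp0)=2>1 -> COPY to pp6. 7 ppages; refcounts: pp0:1 pp1:1 pp2:3 pp3:1 pp4:1 pp5:1 pp6:1
Op 7: fork(P2) -> P3. 7 ppages; refcounts: pp0:2 pp1:2 pp2:4 pp3:1 pp4:1 pp5:1 pp6:1
Op 8: write(P0, v2, 190). refcount(pp2)=4>1 -> COPY to pp7. 8 ppages; refcounts: pp0:2 pp1:2 pp2:3 pp3:1 pp4:1 pp5:1 pp6:1 pp7:1
Op 9: write(P1, v2, 146). refcount(pp2)=3>1 -> COPY to pp8. 9 ppages; refcounts: pp0:2 pp1:2 pp2:2 pp3:1 pp4:1 pp5:1 pp6:1 pp7:1 pp8:1

yes yes yes yes yes yes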